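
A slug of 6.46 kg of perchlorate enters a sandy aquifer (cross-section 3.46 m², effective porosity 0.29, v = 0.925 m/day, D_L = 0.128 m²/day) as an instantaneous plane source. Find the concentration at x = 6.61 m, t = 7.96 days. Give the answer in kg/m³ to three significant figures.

1.57 kg/m³

For an instantaneous plane source, C(x,t) = M/(n_e·A·√(4πDt)) · exp(−(x−vt)²/(4Dt)), with n_e·A the pore (flow) area.
Plume center vt = 0.925 × 7.96 = 7.363 m, so the well at 6.61 m is 0.753 m upgradient of the peak.
√(4πDt) = 3.578 m, giving peak height M/(n_e·A·√(4πDt)) = 6.46/(0.29 × 3.46 × 3.578) = 1.799 kg/m³.
(x−vt)²/(4Dt) = (-0.753)²/(4 × 0.128 × 7.96) = 0.1391; exp(−0.1391) = 0.8701.
C = 1.799 × 0.8701 = 1.57 kg/m³.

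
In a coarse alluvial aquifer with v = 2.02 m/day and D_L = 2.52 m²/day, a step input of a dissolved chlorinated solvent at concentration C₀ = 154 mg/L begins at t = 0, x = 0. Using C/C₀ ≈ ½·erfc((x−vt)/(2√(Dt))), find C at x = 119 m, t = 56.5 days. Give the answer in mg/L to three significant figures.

59.5 mg/L

For a continuous step input, C/C₀ ≈ ½·erfc((x−vt)/(2√(Dt))).
vt = 2.02 × 56.5 = 114.13 m and 2√(Dt) = 2√(2.52 × 56.5) = 23.86 m.
Argument (x−vt)/(2√(Dt)) = (119 − 114.13)/23.86 = 0.2041; ½·erfc(0.2041) = 0.3864.
C = 154 × 0.3864 = 59.5 mg/L.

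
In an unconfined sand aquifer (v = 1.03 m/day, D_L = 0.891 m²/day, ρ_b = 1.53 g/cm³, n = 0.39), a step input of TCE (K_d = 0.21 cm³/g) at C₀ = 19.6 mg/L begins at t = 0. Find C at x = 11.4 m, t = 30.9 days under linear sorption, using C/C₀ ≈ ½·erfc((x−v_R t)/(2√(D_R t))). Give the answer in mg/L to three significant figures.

Retardation factor R = 1 + ρ_b·K_d/n = 1 + 1.53 × 0.21/0.39 = 1.824.
Sorption retards both mechanisms: v_R = v/R = 0.5647 m/day, D_R = D/R = 0.4885 m²/day.
v_R·t = 0.5647 × 30.9 = 17.44923 m; 2√(D_R t) = 7.770 m; argument = (11.4 − 17.44923)/7.770 = -0.7785.
C = C₀ × ½·erfc(-0.7785) = 19.6 × 0.8645 = 16.9 mg/L.

16.9 mg/L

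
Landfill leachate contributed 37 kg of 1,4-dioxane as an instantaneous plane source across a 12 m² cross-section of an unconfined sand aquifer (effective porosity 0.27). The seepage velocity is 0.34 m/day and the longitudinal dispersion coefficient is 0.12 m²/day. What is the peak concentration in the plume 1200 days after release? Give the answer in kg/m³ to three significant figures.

The peak of an instantaneous 1D plume sits at x = vt; there the Gaussian factor is 1 and C_max = M/(n_e·A·√(4πDt)), where n_e·A is the pore area the mass is dissolved in.
√(4πDt) = √(4π × 0.12 × 1200) = 42.54 m, so C_max = 37/(0.27 × 12 × 42.54) = 0.268 kg/m³.

0.268 kg/m³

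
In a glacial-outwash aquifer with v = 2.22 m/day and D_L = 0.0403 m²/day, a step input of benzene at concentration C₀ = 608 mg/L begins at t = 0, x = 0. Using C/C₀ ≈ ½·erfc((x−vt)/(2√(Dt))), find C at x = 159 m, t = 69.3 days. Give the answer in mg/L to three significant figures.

For a continuous step input, C/C₀ ≈ ½·erfc((x−vt)/(2√(Dt))).
vt = 2.22 × 69.3 = 153.846 m and 2√(Dt) = 2√(0.0403 × 69.3) = 3.342 m.
Argument (x−vt)/(2√(Dt)) = (159 − 153.846)/3.342 = 1.542; ½·erfc(1.542) = 0.01460.
C = 608 × 0.01460 = 8.88 mg/L.

8.88 mg/L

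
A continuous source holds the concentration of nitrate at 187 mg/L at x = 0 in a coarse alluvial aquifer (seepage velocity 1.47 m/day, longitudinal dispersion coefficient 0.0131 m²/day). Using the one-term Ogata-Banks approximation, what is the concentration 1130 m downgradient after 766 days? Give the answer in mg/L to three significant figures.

35.0 mg/L

For a continuous step input, C/C₀ ≈ ½·erfc((x−vt)/(2√(Dt))).
vt = 1.47 × 766 = 1126.02 m and 2√(Dt) = 2√(0.0131 × 766) = 6.335 m.
Argument (x−vt)/(2√(Dt)) = (1130 − 1126.02)/6.335 = 0.6283; ½·erfc(0.6283) = 0.1871.
C = 187 × 0.1871 = 35.0 mg/L.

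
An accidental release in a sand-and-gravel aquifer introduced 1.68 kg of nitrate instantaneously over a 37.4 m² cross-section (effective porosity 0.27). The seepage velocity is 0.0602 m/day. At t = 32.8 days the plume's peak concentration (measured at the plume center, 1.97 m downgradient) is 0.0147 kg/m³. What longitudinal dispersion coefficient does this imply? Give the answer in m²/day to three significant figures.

0.311 m²/day

At the plume center C_max = M/(n_e·A·√(4πDt)), so D = M²/(4πt·(n_e·A·C_max)²).
n_e·A·C_max = 0.27 × 37.4 × 0.0147 = 0.1484 kg/m.
D = 1.68²/(4π × 32.8 × 0.1484²) = 0.311 m²/day.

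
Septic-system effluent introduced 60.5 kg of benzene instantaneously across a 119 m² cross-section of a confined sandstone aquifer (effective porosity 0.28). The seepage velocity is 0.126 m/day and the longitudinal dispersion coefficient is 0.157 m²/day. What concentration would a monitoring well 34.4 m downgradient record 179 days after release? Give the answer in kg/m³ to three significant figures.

0.0277 kg/m³

For an instantaneous plane source, C(x,t) = M/(n_e·A·√(4πDt)) · exp(−(x−vt)²/(4Dt)), with n_e·A the pore (flow) area.
Plume center vt = 0.126 × 179 = 22.554 m, so the well at 34.4 m is 11.846 m downgradient of the peak.
√(4πDt) = 18.79 m, giving peak height M/(n_e·A·√(4πDt)) = 60.5/(0.28 × 119 × 18.79) = 0.09663 kg/m³.
(x−vt)²/(4Dt) = (11.846)²/(4 × 0.157 × 179) = 1.248; exp(−1.248) = 0.2871.
C = 0.09663 × 0.2871 = 0.0277 kg/m³.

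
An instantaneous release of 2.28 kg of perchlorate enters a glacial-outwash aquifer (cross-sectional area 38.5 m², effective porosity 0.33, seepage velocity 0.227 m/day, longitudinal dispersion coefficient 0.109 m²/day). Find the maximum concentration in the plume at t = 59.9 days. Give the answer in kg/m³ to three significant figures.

The peak of an instantaneous 1D plume sits at x = vt; there the Gaussian factor is 1 and C_max = M/(n_e·A·√(4πDt)), where n_e·A is the pore area the mass is dissolved in.
√(4πDt) = √(4π × 0.109 × 59.9) = 9.058 m, so C_max = 2.28/(0.33 × 38.5 × 9.058) = 0.0198 kg/m³.

0.0198 kg/m³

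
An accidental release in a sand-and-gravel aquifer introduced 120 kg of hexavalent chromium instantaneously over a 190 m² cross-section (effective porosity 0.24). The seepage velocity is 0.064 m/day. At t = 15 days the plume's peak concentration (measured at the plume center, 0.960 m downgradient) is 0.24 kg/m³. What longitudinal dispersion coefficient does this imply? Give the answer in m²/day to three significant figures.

At the plume center C_max = M/(n_e·A·√(4πDt)), so D = M²/(4πt·(n_e·A·C_max)²).
n_e·A·C_max = 0.24 × 190 × 0.24 = 10.94 kg/m.
D = 120²/(4π × 15 × 10.94²) = 0.638 m²/day.

0.638 m²/day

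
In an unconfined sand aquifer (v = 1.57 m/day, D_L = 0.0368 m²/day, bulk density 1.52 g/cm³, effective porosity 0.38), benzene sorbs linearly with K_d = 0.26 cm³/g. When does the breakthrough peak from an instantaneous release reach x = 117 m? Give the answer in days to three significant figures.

Retardation factor R = 1 + ρ_b·K_d/n = 1 + 1.52 × 0.26/0.38 = 2.040.
Sorption retards both mechanisms: v_R = v/R = 0.7696 m/day, D_R = D/R = 0.01804 m²/day.
Peak time from v_R²t² + 2D_R t − x² = 0: t = (√(D_R² + v_R²x²) − D_R)/v_R².
√(D_R² + v_R²x²) = √(0.01804² + 0.7696² × 117²) = 90.04; v_R² = 0.5923.
t = (90.04 − 0.01804)/0.5923 = 152 days.

152 days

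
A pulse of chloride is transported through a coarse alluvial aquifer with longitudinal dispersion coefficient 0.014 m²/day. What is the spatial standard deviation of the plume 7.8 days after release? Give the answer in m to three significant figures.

0.467 m

Dispersive spreading gives a Gaussian with σ² = 2Dt; advection only shifts the center.
σ = √(2 × 0.014 × 7.8) = 0.467 m.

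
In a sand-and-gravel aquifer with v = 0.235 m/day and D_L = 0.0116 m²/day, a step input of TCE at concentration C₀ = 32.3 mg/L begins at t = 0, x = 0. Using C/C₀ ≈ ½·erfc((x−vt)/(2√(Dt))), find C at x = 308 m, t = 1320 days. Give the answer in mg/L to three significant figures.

21.1 mg/L

For a continuous step input, C/C₀ ≈ ½·erfc((x−vt)/(2√(Dt))).
vt = 0.235 × 1320 = 310.2 m and 2√(Dt) = 2√(0.0116 × 1320) = 7.826 m.
Argument (x−vt)/(2√(Dt)) = (308 − 310.2)/7.826 = -0.2811; ½·erfc(-0.2811) = 0.6545.
C = 32.3 × 0.6545 = 21.1 mg/L.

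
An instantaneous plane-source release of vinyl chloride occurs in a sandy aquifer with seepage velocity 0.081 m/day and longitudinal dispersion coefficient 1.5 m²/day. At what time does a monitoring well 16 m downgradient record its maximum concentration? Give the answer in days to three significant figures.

73.5 days

For the 1D instantaneous-source solution, setting ∂C/∂t = 0 at fixed x gives v²t² + 2Dt − x² = 0, so t = (√(D² + v²x²) − D)/v².
√(D² + v²x²) = √(1.5² + 0.081² × 16²) = 1.982; v² = 0.006561.
t = (1.982 − 1.5)/0.006561 = 73.5 days (vs. the pure-advection estimate x/v = 198 d).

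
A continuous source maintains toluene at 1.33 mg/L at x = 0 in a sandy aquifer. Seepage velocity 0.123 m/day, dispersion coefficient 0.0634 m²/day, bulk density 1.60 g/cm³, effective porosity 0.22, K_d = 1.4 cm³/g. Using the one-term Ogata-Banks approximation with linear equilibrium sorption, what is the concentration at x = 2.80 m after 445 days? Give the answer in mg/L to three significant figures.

1.10 mg/L

Retardation factor R = 1 + ρ_b·K_d/n = 1 + 1.60 × 1.4/0.22 = 11.18.
Sorption retards both mechanisms: v_R = v/R = 0.01100 m/day, D_R = D/R = 0.005671 m²/day.
v_R·t = 0.01100 × 445 = 4.895 m; 2√(D_R t) = 3.177 m; argument = (2.80 − 4.895)/3.177 = -0.6594.
C = C₀ × ½·erfc(-0.6594) = 1.33 × 0.8245 = 1.10 mg/L.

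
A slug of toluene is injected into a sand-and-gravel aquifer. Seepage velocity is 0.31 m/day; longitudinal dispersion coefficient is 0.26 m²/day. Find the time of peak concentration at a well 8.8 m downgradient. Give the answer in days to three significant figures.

25.8 days

For the 1D instantaneous-source solution, setting ∂C/∂t = 0 at fixed x gives v²t² + 2Dt − x² = 0, so t = (√(D² + v²x²) − D)/v².
√(D² + v²x²) = √(0.26² + 0.31² × 8.8²) = 2.740; v² = 0.0961.
t = (2.740 − 0.26)/0.0961 = 25.8 days (vs. the pure-advection estimate x/v = 28.4 d).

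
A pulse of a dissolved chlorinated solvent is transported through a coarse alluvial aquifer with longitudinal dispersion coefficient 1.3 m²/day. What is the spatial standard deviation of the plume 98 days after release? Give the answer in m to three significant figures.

16.0 m

Dispersive spreading gives a Gaussian with σ² = 2Dt; advection only shifts the center.
σ = √(2 × 1.3 × 98) = 16.0 m.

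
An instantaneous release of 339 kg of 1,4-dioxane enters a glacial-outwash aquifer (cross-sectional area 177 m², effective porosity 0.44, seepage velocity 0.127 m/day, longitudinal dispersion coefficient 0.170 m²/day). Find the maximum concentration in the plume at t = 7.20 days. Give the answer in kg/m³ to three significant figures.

1.11 kg/m³

The peak of an instantaneous 1D plume sits at x = vt; there the Gaussian factor is 1 and C_max = M/(n_e·A·√(4πDt)), where n_e·A is the pore area the mass is dissolved in.
√(4πDt) = √(4π × 0.170 × 7.20) = 3.922 m, so C_max = 339/(0.44 × 177 × 3.922) = 1.11 kg/m³.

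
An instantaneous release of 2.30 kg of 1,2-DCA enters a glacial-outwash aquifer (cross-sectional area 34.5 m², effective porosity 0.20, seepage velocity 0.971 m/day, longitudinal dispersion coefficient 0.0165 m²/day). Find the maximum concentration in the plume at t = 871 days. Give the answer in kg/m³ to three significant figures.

The peak of an instantaneous 1D plume sits at x = vt; there the Gaussian factor is 1 and C_max = M/(n_e·A·√(4πDt)), where n_e·A is the pore area the mass is dissolved in.
√(4πDt) = √(4π × 0.0165 × 871) = 13.44 m, so C_max = 2.30/(0.20 × 34.5 × 13.44) = 0.0248 kg/m³.

0.0248 kg/m³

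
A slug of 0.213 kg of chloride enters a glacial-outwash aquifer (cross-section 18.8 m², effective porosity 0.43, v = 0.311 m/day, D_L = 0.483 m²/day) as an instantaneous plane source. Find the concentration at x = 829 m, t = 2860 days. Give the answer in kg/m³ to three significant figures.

For an instantaneous plane source, C(x,t) = M/(n_e·A·√(4πDt)) · exp(−(x−vt)²/(4Dt)), with n_e·A the pore (flow) area.
Plume center vt = 0.311 × 2860 = 889.46 m, so the well at 829 m is 60.46 m upgradient of the peak.
√(4πDt) = 131.8 m, giving peak height M/(n_e·A·√(4πDt)) = 0.213/(0.43 × 18.8 × 131.8) = 0.0001999 kg/m³.
(x−vt)²/(4Dt) = (-60.46)²/(4 × 0.483 × 2860) = 0.6616; exp(−0.6616) = 0.5160.
C = 0.0001999 × 0.5160 = 0.000103 kg/m³.

0.000103 kg/m³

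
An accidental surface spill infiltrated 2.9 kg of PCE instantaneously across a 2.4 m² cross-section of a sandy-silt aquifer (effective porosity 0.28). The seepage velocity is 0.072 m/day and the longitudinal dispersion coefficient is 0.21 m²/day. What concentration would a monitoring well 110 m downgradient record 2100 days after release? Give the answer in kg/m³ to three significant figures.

0.0221 kg/m³

For an instantaneous plane source, C(x,t) = M/(n_e·A·√(4πDt)) · exp(−(x−vt)²/(4Dt)), with n_e·A the pore (flow) area.
Plume center vt = 0.072 × 2100 = 151.2 m, so the well at 110 m is 41.2 m upgradient of the peak.
√(4πDt) = 74.44 m, giving peak height M/(n_e·A·√(4πDt)) = 2.9/(0.28 × 2.4 × 74.44) = 0.05797 kg/m³.
(x−vt)²/(4Dt) = (-41.2)²/(4 × 0.21 × 2100) = 0.9623; exp(−0.9623) = 0.3820.
C = 0.05797 × 0.3820 = 0.0221 kg/m³.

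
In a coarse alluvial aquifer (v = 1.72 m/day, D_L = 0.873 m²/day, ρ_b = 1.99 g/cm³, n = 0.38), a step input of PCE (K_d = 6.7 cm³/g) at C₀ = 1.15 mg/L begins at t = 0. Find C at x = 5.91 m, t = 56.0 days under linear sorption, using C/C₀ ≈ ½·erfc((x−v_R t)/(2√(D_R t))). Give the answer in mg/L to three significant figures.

0.0282 mg/L

Retardation factor R = 1 + ρ_b·K_d/n = 1 + 1.99 × 6.7/0.38 = 36.09.
Sorption retards both mechanisms: v_R = v/R = 0.04766 m/day, D_R = D/R = 0.02419 m²/day.
v_R·t = 0.04766 × 56.0 = 2.66896 m; 2√(D_R t) = 2.328 m; argument = (5.91 − 2.66896)/2.328 = 1.392.
C = C₀ × ½·erfc(1.392) = 1.15 × 0.02450 = 0.0282 mg/L.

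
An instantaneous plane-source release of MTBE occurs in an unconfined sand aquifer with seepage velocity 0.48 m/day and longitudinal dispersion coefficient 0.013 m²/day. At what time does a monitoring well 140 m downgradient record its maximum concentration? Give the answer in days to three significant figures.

For the 1D instantaneous-source solution, setting ∂C/∂t = 0 at fixed x gives v²t² + 2Dt − x² = 0, so t = (√(D² + v²x²) − D)/v².
√(D² + v²x²) = √(0.013² + 0.48² × 140²) = 67.20; v² = 0.2304.
t = (67.20 − 0.013)/0.2304 = 292 days (vs. the pure-advection estimate x/v = 292 d).

292 days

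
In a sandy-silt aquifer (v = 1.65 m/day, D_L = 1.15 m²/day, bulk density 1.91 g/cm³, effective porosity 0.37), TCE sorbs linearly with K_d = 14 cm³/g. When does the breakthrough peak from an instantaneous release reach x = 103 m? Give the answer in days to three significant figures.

Retardation factor R = 1 + ρ_b·K_d/n = 1 + 1.91 × 14/0.37 = 73.27.
Sorption retards both mechanisms: v_R = v/R = 0.02252 m/day, D_R = D/R = 0.01570 m²/day.
Peak time from v_R²t² + 2D_R t − x² = 0: t = (√(D_R² + v_R²x²) − D_R)/v_R².
√(D_R² + v_R²x²) = √(0.01570² + 0.02252² × 103²) = 2.320; v_R² = 0.0005072.
t = (2.320 − 0.01570)/0.0005072 = 4540 days.

4540 days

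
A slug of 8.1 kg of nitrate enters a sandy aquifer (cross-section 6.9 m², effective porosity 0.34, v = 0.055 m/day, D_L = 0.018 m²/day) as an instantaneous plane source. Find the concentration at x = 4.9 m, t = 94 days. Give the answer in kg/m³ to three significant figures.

0.741 kg/m³

For an instantaneous plane source, C(x,t) = M/(n_e·A·√(4πDt)) · exp(−(x−vt)²/(4Dt)), with n_e·A the pore (flow) area.
Plume center vt = 0.055 × 94 = 5.17 m, so the well at 4.9 m is 0.27 m upgradient of the peak.
√(4πDt) = 4.611 m, giving peak height M/(n_e·A·√(4πDt)) = 8.1/(0.34 × 6.9 × 4.611) = 0.7488 kg/m³.
(x−vt)²/(4Dt) = (-0.27)²/(4 × 0.018 × 94) = 0.01077; exp(−0.01077) = 0.9893.
C = 0.7488 × 0.9893 = 0.741 kg/m³.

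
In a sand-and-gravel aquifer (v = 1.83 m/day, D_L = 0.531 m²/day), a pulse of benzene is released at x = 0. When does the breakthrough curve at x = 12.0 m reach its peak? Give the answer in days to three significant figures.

6.40 days

For the 1D instantaneous-source solution, setting ∂C/∂t = 0 at fixed x gives v²t² + 2Dt − x² = 0, so t = (√(D² + v²x²) − D)/v².
√(D² + v²x²) = √(0.531² + 1.83² × 12.0²) = 21.97; v² = 3.3489.
t = (21.97 − 0.531)/3.3489 = 6.40 days (vs. the pure-advection estimate x/v = 6.56 d).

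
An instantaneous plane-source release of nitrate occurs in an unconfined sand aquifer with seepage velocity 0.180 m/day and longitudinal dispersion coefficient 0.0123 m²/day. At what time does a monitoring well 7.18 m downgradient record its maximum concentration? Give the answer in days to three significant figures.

For the 1D instantaneous-source solution, setting ∂C/∂t = 0 at fixed x gives v²t² + 2Dt − x² = 0, so t = (√(D² + v²x²) − D)/v².
√(D² + v²x²) = √(0.0123² + 0.180² × 7.18²) = 1.292; v² = 0.0324.
t = (1.292 − 0.0123)/0.0324 = 39.5 days (vs. the pure-advection estimate x/v = 39.9 d).

39.5 days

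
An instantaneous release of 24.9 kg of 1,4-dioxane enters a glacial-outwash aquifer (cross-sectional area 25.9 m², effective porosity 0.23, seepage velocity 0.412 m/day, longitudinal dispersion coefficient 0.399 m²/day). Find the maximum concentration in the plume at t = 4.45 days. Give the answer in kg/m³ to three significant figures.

The peak of an instantaneous 1D plume sits at x = vt; there the Gaussian factor is 1 and C_max = M/(n_e·A·√(4πDt)), where n_e·A is the pore area the mass is dissolved in.
√(4πDt) = √(4π × 0.399 × 4.45) = 4.724 m, so C_max = 24.9/(0.23 × 25.9 × 4.724) = 0.885 kg/m³.

0.885 kg/m³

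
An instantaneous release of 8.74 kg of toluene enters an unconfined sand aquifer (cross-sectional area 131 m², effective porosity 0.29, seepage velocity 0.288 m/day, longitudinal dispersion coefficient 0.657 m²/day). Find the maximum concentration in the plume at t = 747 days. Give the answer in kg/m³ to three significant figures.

0.00293 kg/m³

The peak of an instantaneous 1D plume sits at x = vt; there the Gaussian factor is 1 and C_max = M/(n_e·A·√(4πDt)), where n_e·A is the pore area the mass is dissolved in.
√(4πDt) = √(4π × 0.657 × 747) = 78.53 m, so C_max = 8.74/(0.29 × 131 × 78.53) = 0.00293 kg/m³.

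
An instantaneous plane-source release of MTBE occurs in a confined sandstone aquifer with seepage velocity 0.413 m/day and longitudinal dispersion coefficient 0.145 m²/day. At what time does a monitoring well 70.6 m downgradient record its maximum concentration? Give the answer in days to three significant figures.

For the 1D instantaneous-source solution, setting ∂C/∂t = 0 at fixed x gives v²t² + 2Dt − x² = 0, so t = (√(D² + v²x²) − D)/v².
√(D² + v²x²) = √(0.145² + 0.413² × 70.6²) = 29.16; v² = 0.170569.
t = (29.16 − 0.145)/0.170569 = 170 days (vs. the pure-advection estimate x/v = 171 d).

170 days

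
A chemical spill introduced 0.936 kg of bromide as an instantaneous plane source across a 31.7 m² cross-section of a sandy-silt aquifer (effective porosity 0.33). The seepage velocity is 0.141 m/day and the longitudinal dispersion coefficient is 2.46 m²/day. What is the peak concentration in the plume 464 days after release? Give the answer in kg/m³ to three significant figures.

The peak of an instantaneous 1D plume sits at x = vt; there the Gaussian factor is 1 and C_max = M/(n_e·A·√(4πDt)), where n_e·A is the pore area the mass is dissolved in.
√(4πDt) = √(4π × 2.46 × 464) = 119.8 m, so C_max = 0.936/(0.33 × 31.7 × 119.8) = 0.000747 kg/m³.

0.000747 kg/m³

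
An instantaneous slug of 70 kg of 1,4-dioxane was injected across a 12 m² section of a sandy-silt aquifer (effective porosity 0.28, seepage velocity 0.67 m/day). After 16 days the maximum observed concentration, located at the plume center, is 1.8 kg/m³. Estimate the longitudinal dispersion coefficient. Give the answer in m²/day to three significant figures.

0.666 m²/day

At the plume center C_max = M/(n_e·A·√(4πDt)), so D = M²/(4πt·(n_e·A·C_max)²).
n_e·A·C_max = 0.28 × 12 × 1.8 = 6.048 kg/m.
D = 70²/(4π × 16 × 6.048²) = 0.666 m²/day.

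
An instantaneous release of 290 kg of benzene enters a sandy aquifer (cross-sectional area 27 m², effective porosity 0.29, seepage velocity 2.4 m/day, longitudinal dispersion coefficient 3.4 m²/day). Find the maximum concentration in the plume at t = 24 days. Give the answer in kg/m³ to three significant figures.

1.16 kg/m³

The peak of an instantaneous 1D plume sits at x = vt; there the Gaussian factor is 1 and C_max = M/(n_e·A·√(4πDt)), where n_e·A is the pore area the mass is dissolved in.
√(4πDt) = √(4π × 3.4 × 24) = 32.02 m, so C_max = 290/(0.29 × 27 × 32.02) = 1.16 kg/m³.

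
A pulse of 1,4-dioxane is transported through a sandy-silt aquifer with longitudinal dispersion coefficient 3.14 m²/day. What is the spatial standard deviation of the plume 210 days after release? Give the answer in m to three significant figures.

Dispersive spreading gives a Gaussian with σ² = 2Dt; advection only shifts the center.
σ = √(2 × 3.14 × 210) = 36.3 m.

36.3 m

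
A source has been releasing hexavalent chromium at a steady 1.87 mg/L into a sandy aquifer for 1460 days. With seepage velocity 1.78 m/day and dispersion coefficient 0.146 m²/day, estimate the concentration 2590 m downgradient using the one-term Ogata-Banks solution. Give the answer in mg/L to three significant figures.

1.24 mg/L

For a continuous step input, C/C₀ ≈ ½·erfc((x−vt)/(2√(Dt))).
vt = 1.78 × 1460 = 2598.8 m and 2√(Dt) = 2√(0.146 × 1460) = 29.20 m.
Argument (x−vt)/(2√(Dt)) = (2590 − 2598.8)/29.20 = -0.3014; ½·erfc(-0.3014) = 0.6650.
C = 1.87 × 0.6650 = 1.24 mg/L.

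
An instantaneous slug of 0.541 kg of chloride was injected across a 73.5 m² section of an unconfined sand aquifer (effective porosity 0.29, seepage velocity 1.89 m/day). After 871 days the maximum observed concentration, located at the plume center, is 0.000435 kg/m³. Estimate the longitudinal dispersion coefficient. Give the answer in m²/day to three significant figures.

0.311 m²/day

At the plume center C_max = M/(n_e·A·√(4πDt)), so D = M²/(4πt·(n_e·A·C_max)²).
n_e·A·C_max = 0.29 × 73.5 × 0.000435 = 0.009272 kg/m.
D = 0.541²/(4π × 871 × 0.009272²) = 0.311 m²/day.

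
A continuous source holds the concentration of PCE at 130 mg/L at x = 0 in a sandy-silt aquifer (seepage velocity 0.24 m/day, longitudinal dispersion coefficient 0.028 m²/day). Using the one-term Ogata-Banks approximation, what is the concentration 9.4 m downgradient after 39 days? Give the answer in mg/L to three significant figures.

For a continuous step input, C/C₀ ≈ ½·erfc((x−vt)/(2√(Dt))).
vt = 0.24 × 39 = 9.36 m and 2√(Dt) = 2√(0.028 × 39) = 2.090 m.
Argument (x−vt)/(2√(Dt)) = (9.4 − 9.36)/2.090 = 0.01914; ½·erfc(0.01914) = 0.4892.
C = 130 × 0.4892 = 63.6 mg/L.

63.6 mg/L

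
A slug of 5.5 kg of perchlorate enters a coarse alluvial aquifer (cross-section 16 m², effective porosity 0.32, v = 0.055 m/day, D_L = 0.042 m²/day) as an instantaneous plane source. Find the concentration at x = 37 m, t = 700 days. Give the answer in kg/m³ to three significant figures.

0.0548 kg/m³

For an instantaneous plane source, C(x,t) = M/(n_e·A·√(4πDt)) · exp(−(x−vt)²/(4Dt)), with n_e·A the pore (flow) area.
Plume center vt = 0.055 × 700 = 38.5 m, so the well at 37 m is 1.5 m upgradient of the peak.
√(4πDt) = 19.22 m, giving peak height M/(n_e·A·√(4πDt)) = 5.5/(0.32 × 16 × 19.22) = 0.05589 kg/m³.
(x−vt)²/(4Dt) = (-1.5)²/(4 × 0.042 × 700) = 0.01913; exp(−0.01913) = 0.9811.
C = 0.05589 × 0.9811 = 0.0548 kg/m³.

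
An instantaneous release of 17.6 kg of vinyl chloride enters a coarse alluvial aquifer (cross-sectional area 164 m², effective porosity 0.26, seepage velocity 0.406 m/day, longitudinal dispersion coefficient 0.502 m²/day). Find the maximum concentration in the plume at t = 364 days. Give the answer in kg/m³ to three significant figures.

0.00861 kg/m³

The peak of an instantaneous 1D plume sits at x = vt; there the Gaussian factor is 1 and C_max = M/(n_e·A·√(4πDt)), where n_e·A is the pore area the mass is dissolved in.
√(4πDt) = √(4π × 0.502 × 364) = 47.92 m, so C_max = 17.6/(0.26 × 164 × 47.92) = 0.00861 kg/m³.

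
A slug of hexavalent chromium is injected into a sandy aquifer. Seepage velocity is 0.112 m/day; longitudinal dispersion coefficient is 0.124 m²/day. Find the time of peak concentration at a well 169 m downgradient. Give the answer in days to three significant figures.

1500 days

For the 1D instantaneous-source solution, setting ∂C/∂t = 0 at fixed x gives v²t² + 2Dt − x² = 0, so t = (√(D² + v²x²) − D)/v².
√(D² + v²x²) = √(0.124² + 0.112² × 169²) = 18.93; v² = 0.012544.
t = (18.93 − 0.124)/0.012544 = 1500 days (vs. the pure-advection estimate x/v = 1510 d).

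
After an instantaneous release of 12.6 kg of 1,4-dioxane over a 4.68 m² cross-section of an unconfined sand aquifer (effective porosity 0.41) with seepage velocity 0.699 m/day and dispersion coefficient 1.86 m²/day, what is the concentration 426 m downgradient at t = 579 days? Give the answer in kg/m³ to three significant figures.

0.0508 kg/m³

For an instantaneous plane source, C(x,t) = M/(n_e·A·√(4πDt)) · exp(−(x−vt)²/(4Dt)), with n_e·A the pore (flow) area.
Plume center vt = 0.699 × 579 = 404.721 m, so the well at 426 m is 21.279 m downgradient of the peak.
√(4πDt) = 116.3 m, giving peak height M/(n_e·A·√(4πDt)) = 12.6/(0.41 × 4.68 × 116.3) = 0.05646 kg/m³.
(x−vt)²/(4Dt) = (21.279)²/(4 × 1.86 × 579) = 0.1051; exp(−0.1051) = 0.9002.
C = 0.05646 × 0.9002 = 0.0508 kg/m³.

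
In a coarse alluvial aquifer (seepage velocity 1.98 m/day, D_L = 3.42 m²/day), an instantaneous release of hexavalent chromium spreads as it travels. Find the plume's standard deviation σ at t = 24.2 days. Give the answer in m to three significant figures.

Dispersive spreading gives a Gaussian with σ² = 2Dt; advection only shifts the center.
σ = √(2 × 3.42 × 24.2) = 12.9 m.

12.9 m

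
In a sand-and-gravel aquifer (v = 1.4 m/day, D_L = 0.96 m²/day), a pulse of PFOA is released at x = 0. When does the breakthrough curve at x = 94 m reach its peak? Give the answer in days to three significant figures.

66.7 days

For the 1D instantaneous-source solution, setting ∂C/∂t = 0 at fixed x gives v²t² + 2Dt − x² = 0, so t = (√(D² + v²x²) − D)/v².
√(D² + v²x²) = √(0.96² + 1.4² × 94²) = 131.6; v² = 1.96.
t = (131.6 − 0.96)/1.96 = 66.7 days (vs. the pure-advection estimate x/v = 67.1 d).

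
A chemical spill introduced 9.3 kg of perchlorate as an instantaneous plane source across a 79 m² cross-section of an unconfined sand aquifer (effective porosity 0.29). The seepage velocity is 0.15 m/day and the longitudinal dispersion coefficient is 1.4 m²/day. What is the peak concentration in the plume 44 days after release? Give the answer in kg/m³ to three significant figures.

0.0146 kg/m³

The peak of an instantaneous 1D plume sits at x = vt; there the Gaussian factor is 1 and C_max = M/(n_e·A·√(4πDt)), where n_e·A is the pore area the mass is dissolved in.
√(4πDt) = √(4π × 1.4 × 44) = 27.82 m, so C_max = 9.3/(0.29 × 79 × 27.82) = 0.0146 kg/m³.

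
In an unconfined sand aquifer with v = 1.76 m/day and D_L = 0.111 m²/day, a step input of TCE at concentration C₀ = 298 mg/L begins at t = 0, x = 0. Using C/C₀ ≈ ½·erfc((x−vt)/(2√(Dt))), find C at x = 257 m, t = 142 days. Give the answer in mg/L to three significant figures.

30.9 mg/L

For a continuous step input, C/C₀ ≈ ½·erfc((x−vt)/(2√(Dt))).
vt = 1.76 × 142 = 249.92 m and 2√(Dt) = 2√(0.111 × 142) = 7.940 m.
Argument (x−vt)/(2√(Dt)) = (257 − 249.92)/7.940 = 0.8917; ½·erfc(0.8917) = 0.1036.
C = 298 × 0.1036 = 30.9 mg/L.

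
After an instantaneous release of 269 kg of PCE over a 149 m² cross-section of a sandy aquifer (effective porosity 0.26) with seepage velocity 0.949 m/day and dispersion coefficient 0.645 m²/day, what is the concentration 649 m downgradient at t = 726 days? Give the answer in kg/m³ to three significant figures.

For an instantaneous plane source, C(x,t) = M/(n_e·A·√(4πDt)) · exp(−(x−vt)²/(4Dt)), with n_e·A the pore (flow) area.
Plume center vt = 0.949 × 726 = 688.974 m, so the well at 649 m is 39.974 m upgradient of the peak.
√(4πDt) = 76.71 m, giving peak height M/(n_e·A·√(4πDt)) = 269/(0.26 × 149 × 76.71) = 0.09052 kg/m³.
(x−vt)²/(4Dt) = (-39.974)²/(4 × 0.645 × 726) = 0.8531; exp(−0.8531) = 0.4261.
C = 0.09052 × 0.4261 = 0.0386 kg/m³.

0.0386 kg/m³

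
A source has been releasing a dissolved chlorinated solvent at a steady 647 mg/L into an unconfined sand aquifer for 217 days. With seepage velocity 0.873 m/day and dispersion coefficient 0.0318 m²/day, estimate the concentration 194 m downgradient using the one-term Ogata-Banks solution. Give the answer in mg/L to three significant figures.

71.1 mg/L

For a continuous step input, C/C₀ ≈ ½·erfc((x−vt)/(2√(Dt))).
vt = 0.873 × 217 = 189.441 m and 2√(Dt) = 2√(0.0318 × 217) = 5.254 m.
Argument (x−vt)/(2√(Dt)) = (194 − 189.441)/5.254 = 0.8677; ½·erfc(0.8677) = 0.1099.
C = 647 × 0.1099 = 71.1 mg/L.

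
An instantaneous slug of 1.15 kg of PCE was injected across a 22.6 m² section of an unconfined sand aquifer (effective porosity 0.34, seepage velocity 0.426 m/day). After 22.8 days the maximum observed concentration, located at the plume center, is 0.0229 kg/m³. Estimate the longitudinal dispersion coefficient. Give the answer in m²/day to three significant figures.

0.149 m²/day

At the plume center C_max = M/(n_e·A·√(4πDt)), so D = M²/(4πt·(n_e·A·C_max)²).
n_e·A·C_max = 0.34 × 22.6 × 0.0229 = 0.1760 kg/m.
D = 1.15²/(4π × 22.8 × 0.1760²) = 0.149 m²/day.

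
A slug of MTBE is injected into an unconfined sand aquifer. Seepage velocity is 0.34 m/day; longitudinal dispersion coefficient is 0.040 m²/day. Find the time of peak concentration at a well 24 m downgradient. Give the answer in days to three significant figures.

70.2 days

For the 1D instantaneous-source solution, setting ∂C/∂t = 0 at fixed x gives v²t² + 2Dt − x² = 0, so t = (√(D² + v²x²) − D)/v².
√(D² + v²x²) = √(0.040² + 0.34² × 24²) = 8.160; v² = 0.1156.
t = (8.160 − 0.040)/0.1156 = 70.2 days (vs. the pure-advection estimate x/v = 70.6 d).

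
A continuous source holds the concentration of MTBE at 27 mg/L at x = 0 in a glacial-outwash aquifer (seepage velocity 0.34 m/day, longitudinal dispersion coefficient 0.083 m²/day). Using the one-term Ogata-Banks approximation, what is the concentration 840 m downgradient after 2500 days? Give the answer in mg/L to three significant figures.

For a continuous step input, C/C₀ ≈ ½·erfc((x−vt)/(2√(Dt))).
vt = 0.34 × 2500 = 850 m and 2√(Dt) = 2√(0.083 × 2500) = 28.81 m.
Argument (x−vt)/(2√(Dt)) = (840 − 850)/28.81 = -0.3471; ½·erfc(-0.3471) = 0.6882.
C = 27 × 0.6882 = 18.6 mg/L.

18.6 mg/L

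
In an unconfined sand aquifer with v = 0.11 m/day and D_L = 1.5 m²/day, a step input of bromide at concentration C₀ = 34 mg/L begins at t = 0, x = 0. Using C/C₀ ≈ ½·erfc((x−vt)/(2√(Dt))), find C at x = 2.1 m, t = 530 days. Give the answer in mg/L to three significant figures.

31.3 mg/L

For a continuous step input, C/C₀ ≈ ½·erfc((x−vt)/(2√(Dt))).
vt = 0.11 × 530 = 58.3 m and 2√(Dt) = 2√(1.5 × 530) = 56.39 m.
Argument (x−vt)/(2√(Dt)) = (2.1 − 58.3)/56.39 = -0.9966; ½·erfc(-0.9966) = 0.9206.
C = 34 × 0.9206 = 31.3 mg/L.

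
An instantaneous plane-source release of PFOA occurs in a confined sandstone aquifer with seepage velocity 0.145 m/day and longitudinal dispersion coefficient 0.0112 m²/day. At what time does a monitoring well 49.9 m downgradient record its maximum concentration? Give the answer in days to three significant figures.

344 days

For the 1D instantaneous-source solution, setting ∂C/∂t = 0 at fixed x gives v²t² + 2Dt − x² = 0, so t = (√(D² + v²x²) − D)/v².
√(D² + v²x²) = √(0.0112² + 0.145² × 49.9²) = 7.236; v² = 0.021025.
t = (7.236 − 0.0112)/0.021025 = 344 days (vs. the pure-advection estimate x/v = 344 d).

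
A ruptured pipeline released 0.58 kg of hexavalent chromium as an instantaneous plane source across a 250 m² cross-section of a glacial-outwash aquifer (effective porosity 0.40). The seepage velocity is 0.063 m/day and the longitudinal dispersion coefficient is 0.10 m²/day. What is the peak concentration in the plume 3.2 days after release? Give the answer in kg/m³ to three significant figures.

0.00289 kg/m³

The peak of an instantaneous 1D plume sits at x = vt; there the Gaussian factor is 1 and C_max = M/(n_e·A·√(4πDt)), where n_e·A is the pore area the mass is dissolved in.
√(4πDt) = √(4π × 0.10 × 3.2) = 2.005 m, so C_max = 0.58/(0.40 × 250 × 2.005) = 0.00289 kg/m³.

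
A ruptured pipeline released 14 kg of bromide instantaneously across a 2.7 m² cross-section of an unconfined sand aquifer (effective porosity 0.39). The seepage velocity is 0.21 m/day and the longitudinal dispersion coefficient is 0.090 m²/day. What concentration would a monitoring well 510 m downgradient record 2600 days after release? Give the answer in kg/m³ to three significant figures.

For an instantaneous plane source, C(x,t) = M/(n_e·A·√(4πDt)) · exp(−(x−vt)²/(4Dt)), with n_e·A the pore (flow) area.
Plume center vt = 0.21 × 2600 = 546 m, so the well at 510 m is 36 m upgradient of the peak.
√(4πDt) = 54.23 m, giving peak height M/(n_e·A·√(4πDt)) = 14/(0.39 × 2.7 × 54.23) = 0.2452 kg/m³.
(x−vt)²/(4Dt) = (-36)²/(4 × 0.090 × 2600) = 1.385; exp(−1.385) = 0.2503.
C = 0.2452 × 0.2503 = 0.0614 kg/m³.

0.0614 kg/m³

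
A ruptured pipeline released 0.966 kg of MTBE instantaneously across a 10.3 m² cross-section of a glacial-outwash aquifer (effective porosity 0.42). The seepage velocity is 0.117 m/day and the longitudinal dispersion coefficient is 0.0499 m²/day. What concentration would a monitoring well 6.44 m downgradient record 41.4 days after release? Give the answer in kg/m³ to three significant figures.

0.0322 kg/m³

For an instantaneous plane source, C(x,t) = M/(n_e·A·√(4πDt)) · exp(−(x−vt)²/(4Dt)), with n_e·A the pore (flow) area.
Plume center vt = 0.117 × 41.4 = 4.8438 m, so the well at 6.44 m is 1.5962 m downgradient of the peak.
√(4πDt) = 5.095 m, giving peak height M/(n_e·A·√(4πDt)) = 0.966/(0.42 × 10.3 × 5.095) = 0.04383 kg/m³.
(x−vt)²/(4Dt) = (1.5962)²/(4 × 0.0499 × 41.4) = 0.3083; exp(−0.3083) = 0.7347.
C = 0.04383 × 0.7347 = 0.0322 kg/m³.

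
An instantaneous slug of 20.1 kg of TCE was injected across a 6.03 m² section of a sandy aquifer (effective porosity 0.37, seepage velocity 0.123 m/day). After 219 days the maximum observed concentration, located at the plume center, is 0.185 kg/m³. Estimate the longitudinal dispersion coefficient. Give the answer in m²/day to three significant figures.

At the plume center C_max = M/(n_e·A·√(4πDt)), so D = M²/(4πt·(n_e·A·C_max)²).
n_e·A·C_max = 0.37 × 6.03 × 0.185 = 0.4128 kg/m.
D = 20.1²/(4π × 219 × 0.4128²) = 0.862 m²/day.

0.862 m²/day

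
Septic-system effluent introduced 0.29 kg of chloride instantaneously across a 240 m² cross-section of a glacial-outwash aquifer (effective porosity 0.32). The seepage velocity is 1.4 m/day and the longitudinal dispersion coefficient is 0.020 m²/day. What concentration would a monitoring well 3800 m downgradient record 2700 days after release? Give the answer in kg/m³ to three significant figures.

For an instantaneous plane source, C(x,t) = M/(n_e·A·√(4πDt)) · exp(−(x−vt)²/(4Dt)), with n_e·A the pore (flow) area.
Plume center vt = 1.4 × 2700 = 3780 m, so the well at 3800 m is 20 m downgradient of the peak.
√(4πDt) = 26.05 m, giving peak height M/(n_e·A·√(4πDt)) = 0.29/(0.32 × 240 × 26.05) = 0.0001450 kg/m³.
(x−vt)²/(4Dt) = (20)²/(4 × 0.020 × 2700) = 1.852; exp(−1.852) = 0.1569.
C = 0.0001450 × 0.1569 = 2.28e-05 kg/m³.

2.28e-05 kg/m³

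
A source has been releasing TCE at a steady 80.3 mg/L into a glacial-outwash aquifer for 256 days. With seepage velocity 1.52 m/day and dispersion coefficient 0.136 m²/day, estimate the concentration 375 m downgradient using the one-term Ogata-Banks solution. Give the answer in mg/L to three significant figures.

For a continuous step input, C/C₀ ≈ ½·erfc((x−vt)/(2√(Dt))).
vt = 1.52 × 256 = 389.12 m and 2√(Dt) = 2√(0.136 × 256) = 11.80 m.
Argument (x−vt)/(2√(Dt)) = (375 − 389.12)/11.80 = -1.197; ½·erfc(-1.197) = 0.9548.
C = 80.3 × 0.9548 = 76.7 mg/L.

76.7 mg/L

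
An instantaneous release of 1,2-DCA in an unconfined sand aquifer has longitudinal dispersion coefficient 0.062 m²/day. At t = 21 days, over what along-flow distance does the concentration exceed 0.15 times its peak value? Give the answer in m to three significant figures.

6.29 m

The plume is Gaussian with σ = √(2Dt) = √(2 × 0.062 × 21) = 1.614 m.
C/C_peak = exp(−Δx²/(2σ²)) = 0.15 ⇒ Δx = σ·√(−2 ln 0.15) = 1.614 × 1.948 = 3.144 m.
Width = 2Δx = 6.29 m.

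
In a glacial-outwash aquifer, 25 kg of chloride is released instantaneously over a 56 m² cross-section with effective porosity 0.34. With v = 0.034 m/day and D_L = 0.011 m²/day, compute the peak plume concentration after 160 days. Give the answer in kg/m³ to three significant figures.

0.279 kg/m³

The peak of an instantaneous 1D plume sits at x = vt; there the Gaussian factor is 1 and C_max = M/(n_e·A·√(4πDt)), where n_e·A is the pore area the mass is dissolved in.
√(4πDt) = √(4π × 0.011 × 160) = 4.703 m, so C_max = 25/(0.34 × 56 × 4.703) = 0.279 kg/m³.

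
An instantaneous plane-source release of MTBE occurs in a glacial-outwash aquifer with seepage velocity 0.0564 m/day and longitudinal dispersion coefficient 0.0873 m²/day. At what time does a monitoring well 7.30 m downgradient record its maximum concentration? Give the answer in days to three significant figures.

For the 1D instantaneous-source solution, setting ∂C/∂t = 0 at fixed x gives v²t² + 2Dt − x² = 0, so t = (√(D² + v²x²) − D)/v².
√(D² + v²x²) = √(0.0873² + 0.0564² × 7.30²) = 0.4209; v² = 0.00318096.
t = (0.4209 − 0.0873)/0.00318096 = 105 days (vs. the pure-advection estimate x/v = 129 d).

105 days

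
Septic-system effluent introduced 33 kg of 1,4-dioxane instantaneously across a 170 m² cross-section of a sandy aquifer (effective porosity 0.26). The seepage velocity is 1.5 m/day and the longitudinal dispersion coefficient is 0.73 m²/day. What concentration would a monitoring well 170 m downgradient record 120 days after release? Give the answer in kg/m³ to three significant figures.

For an instantaneous plane source, C(x,t) = M/(n_e·A·√(4πDt)) · exp(−(x−vt)²/(4Dt)), with n_e·A the pore (flow) area.
Plume center vt = 1.5 × 120 = 180 m, so the well at 170 m is 10 m upgradient of the peak.
√(4πDt) = 33.18 m, giving peak height M/(n_e·A·√(4πDt)) = 33/(0.26 × 170 × 33.18) = 0.02250 kg/m³.
(x−vt)²/(4Dt) = (-10)²/(4 × 0.73 × 120) = 0.2854; exp(−0.2854) = 0.7517.
C = 0.02250 × 0.7517 = 0.0169 kg/m³.

0.0169 kg/m³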